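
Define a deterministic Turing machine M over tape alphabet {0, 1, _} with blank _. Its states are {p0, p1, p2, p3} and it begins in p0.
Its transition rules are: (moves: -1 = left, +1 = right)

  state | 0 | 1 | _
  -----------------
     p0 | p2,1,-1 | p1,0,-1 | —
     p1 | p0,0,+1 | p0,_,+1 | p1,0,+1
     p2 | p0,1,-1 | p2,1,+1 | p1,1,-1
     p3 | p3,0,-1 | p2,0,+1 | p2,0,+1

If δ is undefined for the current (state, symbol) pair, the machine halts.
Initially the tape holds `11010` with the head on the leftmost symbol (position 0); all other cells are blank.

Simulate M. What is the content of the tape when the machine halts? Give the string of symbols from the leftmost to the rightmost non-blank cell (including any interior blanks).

11111010

state=p0 head=0 tape=____[1]1010   (p0,1)→(p1,0,-1)
state=p1 head=-1 tape=___[_]01010   (p1,_)→(p1,0,+1)
state=p1 head=0 tape=___0[0]1010   (p1,0)→(p0,0,+1)
state=p0 head=1 tape=___00[1]010   (p0,1)→(p1,0,-1)
state=p1 head=0 tape=___0[0]0010   (p1,0)→(p0,0,+1)
state=p0 head=1 tape=___00[0]010   (p0,0)→(p2,1,-1)
state=p2 head=0 tape=___0[0]1010   (p2,0)→(p0,1,-1)
state=p0 head=-1 tape=___[0]11010   (p0,0)→(p2,1,-1)
state=p2 head=-2 tape=__[_]111010   (p2,_)→(p1,1,-1)
state=p1 head=-3 tape=_[_]1111010   (p1,_)→(p1,0,+1)
state=p1 head=-2 tape=_0[1]111010   (p1,1)→(p0,_,+1)
state=p0 head=-1 tape=_0_[1]11010   (p0,1)→(p1,0,-1)
state=p1 head=-2 tape=_0[_]011010   (p1,_)→(p1,0,+1)
state=p1 head=-1 tape=_00[0]11010   (p1,0)→(p0,0,+1)
state=p0 head=0 tape=_000[1]1010   (p0,1)→(p1,0,-1)
state=p1 head=-1 tape=_00[0]01010   (p1,0)→(p0,0,+1)
state=p0 head=0 tape=_000[0]1010   (p0,0)→(p2,1,-1)
state=p2 head=-1 tape=_00[0]11010   (p2,0)→(p0,1,-1)
state=p0 head=-2 tape=_0[0]111010   (p0,0)→(p2,1,-1)
state=p2 head=-3 tape=_[0]1111010   (p2,0)→(p0,1,-1)
state=p0 head=-4 tape=[_]11111010
The non-blank tape span at halt is 11111010.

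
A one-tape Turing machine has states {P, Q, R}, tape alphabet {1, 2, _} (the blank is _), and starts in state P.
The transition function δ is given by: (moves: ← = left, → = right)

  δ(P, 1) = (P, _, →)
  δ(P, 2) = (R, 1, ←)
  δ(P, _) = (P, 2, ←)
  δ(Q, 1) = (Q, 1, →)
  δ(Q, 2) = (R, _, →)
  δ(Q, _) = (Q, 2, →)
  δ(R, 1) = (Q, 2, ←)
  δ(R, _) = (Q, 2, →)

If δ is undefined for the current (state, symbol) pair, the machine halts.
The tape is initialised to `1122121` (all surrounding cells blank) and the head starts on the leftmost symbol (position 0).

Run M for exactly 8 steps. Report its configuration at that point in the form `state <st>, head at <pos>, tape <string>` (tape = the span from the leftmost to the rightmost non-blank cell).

state Q, head at 4, tape 212221

state=P head=0 tape=[1]122121   (P,1)→(P,_,→)
state=P head=1 tape=_[1]22121   (P,1)→(P,_,→)
state=P head=2 tape=__[2]2121   (P,2)→(R,1,←)
state=R head=1 tape=_[_]12121   (R,_)→(Q,2,→)
state=Q head=2 tape=_2[1]2121   (Q,1)→(Q,1,→)
state=Q head=3 tape=_21[2]121   (Q,2)→(R,_,→)
state=R head=4 tape=_21_[1]21   (R,1)→(Q,2,←)
state=Q head=3 tape=_21[_]221   (Q,_)→(Q,2,→)
state=Q head=4 tape=_212[2]21
After 8 steps: state Q, head at 4, tape 212221.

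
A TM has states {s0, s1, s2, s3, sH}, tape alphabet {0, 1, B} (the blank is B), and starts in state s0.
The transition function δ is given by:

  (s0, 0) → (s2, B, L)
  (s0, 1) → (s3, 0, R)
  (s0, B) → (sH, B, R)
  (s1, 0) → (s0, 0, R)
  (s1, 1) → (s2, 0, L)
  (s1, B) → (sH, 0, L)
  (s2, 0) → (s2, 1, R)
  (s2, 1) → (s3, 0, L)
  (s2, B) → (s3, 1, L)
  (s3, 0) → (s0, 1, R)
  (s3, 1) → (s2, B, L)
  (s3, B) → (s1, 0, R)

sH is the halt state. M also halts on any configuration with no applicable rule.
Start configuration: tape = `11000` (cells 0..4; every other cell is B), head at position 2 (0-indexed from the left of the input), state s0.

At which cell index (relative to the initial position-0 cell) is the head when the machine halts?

0

state=s0 head=2 tape=BBB11[0]00   (s0,0)→(s2,B,L)
state=s2 head=1 tape=BBB1[1]B00   (s2,1)→(s3,0,L)
state=s3 head=0 tape=BBB[1]0B00   (s3,1)→(s2,B,L)
state=s2 head=-1 tape=BB[B]B0B00   (s2,B)→(s3,1,L)
state=s3 head=-2 tape=B[B]1B0B00   (s3,B)→(s1,0,R)
state=s1 head=-1 tape=B0[1]B0B00   (s1,1)→(s2,0,L)
state=s2 head=-2 tape=B[0]0B0B00   (s2,0)→(s2,1,R)
state=s2 head=-1 tape=B1[0]B0B00   (s2,0)→(s2,1,R)
state=s2 head=0 tape=B11[B]0B00   (s2,B)→(s3,1,L)
state=s3 head=-1 tape=B1[1]10B00   (s3,1)→(s2,B,L)
state=s2 head=-2 tape=B[1]B10B00   (s2,1)→(s3,0,L)
state=s3 head=-3 tape=[B]0B10B00   (s3,B)→(s1,0,R)
state=s1 head=-2 tape=0[0]B10B00   (s1,0)→(s0,0,R)
state=s0 head=-1 tape=00[B]10B00   (s0,B)→(sH,B,R)
state=sH head=0 tape=00B[1]0B00
At halt the head is at cell 0.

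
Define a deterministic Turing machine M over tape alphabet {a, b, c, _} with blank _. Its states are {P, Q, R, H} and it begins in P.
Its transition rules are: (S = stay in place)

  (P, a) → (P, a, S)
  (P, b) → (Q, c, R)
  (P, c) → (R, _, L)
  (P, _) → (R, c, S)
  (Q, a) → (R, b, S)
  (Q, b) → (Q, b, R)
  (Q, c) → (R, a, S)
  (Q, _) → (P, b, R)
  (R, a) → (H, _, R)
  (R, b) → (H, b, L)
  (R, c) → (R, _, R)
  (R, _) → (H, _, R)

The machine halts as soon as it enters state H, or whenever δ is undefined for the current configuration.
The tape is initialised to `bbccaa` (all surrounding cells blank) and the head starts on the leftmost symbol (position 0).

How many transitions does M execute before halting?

4

P | [b]bccaa   read b → write c, move R, go to Q
Q | c[b]ccaa   read b → write b, move R, go to Q
Q | cb[c]caa   read c → write a, move S, go to R
R | cb[a]caa   read a → write _, move R, go to H
H | cb_[c]aa
M halts after 4 transitions.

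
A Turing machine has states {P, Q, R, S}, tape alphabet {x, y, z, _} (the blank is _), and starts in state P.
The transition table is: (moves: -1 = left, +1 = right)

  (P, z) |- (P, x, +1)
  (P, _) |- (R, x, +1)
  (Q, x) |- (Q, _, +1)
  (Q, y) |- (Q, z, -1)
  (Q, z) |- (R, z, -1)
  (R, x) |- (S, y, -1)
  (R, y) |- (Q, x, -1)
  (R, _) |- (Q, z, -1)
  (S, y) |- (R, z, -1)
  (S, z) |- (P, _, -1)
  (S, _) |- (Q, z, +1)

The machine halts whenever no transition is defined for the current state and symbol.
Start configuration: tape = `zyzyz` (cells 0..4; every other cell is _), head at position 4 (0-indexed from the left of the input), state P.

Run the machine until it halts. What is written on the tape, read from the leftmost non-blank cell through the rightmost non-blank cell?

P | __zyzy[z]__   read z → write x, move +1, go to P
P | __zyzyx[_]_   read _ → write x, move +1, go to R
R | __zyzyxx[_]   read _ → write z, move -1, go to Q
Q | __zyzyx[x]z   read x → write _, move +1, go to Q
Q | __zyzyx_[z]   read z → write z, move -1, go to R
R | __zyzyx[_]z   read _ → write z, move -1, go to Q
Q | __zyzy[x]zz   read x → write _, move +1, go to Q
Q | __zyzy_[z]z   read z → write z, move -1, go to R
R | __zyzy[_]zz   read _ → write z, move -1, go to Q
Q | __zyz[y]zzz   read y → write z, move -1, go to Q
Q | __zy[z]zzzz   read z → write z, move -1, go to R
R | __z[y]zzzzz   read y → write x, move -1, go to Q
Q | __[z]xzzzzz   read z → write z, move -1, go to R
R | _[_]zxzzzzz   read _ → write z, move -1, go to Q
Q | [_]zzxzzzzz
The non-blank tape span at halt is zzxzzzzz.

zzxzzzzz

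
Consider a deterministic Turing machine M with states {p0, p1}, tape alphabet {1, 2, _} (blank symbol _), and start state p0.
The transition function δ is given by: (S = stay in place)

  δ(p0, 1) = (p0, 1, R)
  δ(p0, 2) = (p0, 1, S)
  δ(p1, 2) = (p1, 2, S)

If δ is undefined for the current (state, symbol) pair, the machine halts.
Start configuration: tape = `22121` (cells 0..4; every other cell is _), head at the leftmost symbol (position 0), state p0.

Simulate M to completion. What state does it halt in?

p0 | [2]2121_   read 2 → write 1, move S, go to p0
p0 | [1]2121_   read 1 → write 1, move R, go to p0
p0 | 1[2]121_   read 2 → write 1, move S, go to p0
p0 | 1[1]121_   read 1 → write 1, move R, go to p0
p0 | 11[1]21_   read 1 → write 1, move R, go to p0
p0 | 111[2]1_   read 2 → write 1, move S, go to p0
p0 | 111[1]1_   read 1 → write 1, move R, go to p0
p0 | 1111[1]_   read 1 → write 1, move R, go to p0
p0 | 11111[_]
No transition is defined for (p0, _); M halts in state p0.

p0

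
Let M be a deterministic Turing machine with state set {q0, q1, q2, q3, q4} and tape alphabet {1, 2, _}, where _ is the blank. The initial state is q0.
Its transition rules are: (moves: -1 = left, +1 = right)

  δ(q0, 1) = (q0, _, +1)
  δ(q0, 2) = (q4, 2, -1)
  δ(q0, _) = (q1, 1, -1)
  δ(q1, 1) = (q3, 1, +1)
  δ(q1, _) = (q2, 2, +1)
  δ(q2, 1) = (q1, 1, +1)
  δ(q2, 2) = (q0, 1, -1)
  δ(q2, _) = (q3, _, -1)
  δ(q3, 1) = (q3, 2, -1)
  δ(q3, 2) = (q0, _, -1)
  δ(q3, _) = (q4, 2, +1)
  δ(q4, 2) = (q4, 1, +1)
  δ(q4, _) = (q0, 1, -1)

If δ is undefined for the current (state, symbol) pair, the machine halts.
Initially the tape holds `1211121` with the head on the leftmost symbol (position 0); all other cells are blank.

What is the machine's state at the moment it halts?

q0 | __[1]211121   read 1 → write _, move +1, go to q0
q0 | ___[2]11121   read 2 → write 2, move -1, go to q4
q4 | __[_]211121   read _ → write 1, move -1, go to q0
q0 | _[_]1211121   read _ → write 1, move -1, go to q1
q1 | [_]11211121   read _ → write 2, move +1, go to q2
q2 | 2[1]1211121   read 1 → write 1, move +1, go to q1
q1 | 21[1]211121   read 1 → write 1, move +1, go to q3
q3 | 211[2]11121   read 2 → write _, move -1, go to q0
q0 | 21[1]_11121   read 1 → write _, move +1, go to q0
q0 | 21_[_]11121   read _ → write 1, move -1, go to q1
q1 | 21[_]111121   read _ → write 2, move +1, go to q2
q2 | 212[1]11121   read 1 → write 1, move +1, go to q1
q1 | 2121[1]1121   read 1 → write 1, move +1, go to q3
q3 | 21211[1]121   read 1 → write 2, move -1, go to q3
q3 | 2121[1]2121   read 1 → write 2, move -1, go to q3
q3 | 212[1]22121   read 1 → write 2, move -1, go to q3
q3 | 21[2]222121   read 2 → write _, move -1, go to q0
q0 | 2[1]_222121   read 1 → write _, move +1, go to q0
q0 | 2_[_]222121   read _ → write 1, move -1, go to q1
q1 | 2[_]1222121   read _ → write 2, move +1, go to q2
q2 | 22[1]222121   read 1 → write 1, move +1, go to q1
q1 | 221[2]22121
No transition is defined for (q1, 2); M halts in state q1.

q1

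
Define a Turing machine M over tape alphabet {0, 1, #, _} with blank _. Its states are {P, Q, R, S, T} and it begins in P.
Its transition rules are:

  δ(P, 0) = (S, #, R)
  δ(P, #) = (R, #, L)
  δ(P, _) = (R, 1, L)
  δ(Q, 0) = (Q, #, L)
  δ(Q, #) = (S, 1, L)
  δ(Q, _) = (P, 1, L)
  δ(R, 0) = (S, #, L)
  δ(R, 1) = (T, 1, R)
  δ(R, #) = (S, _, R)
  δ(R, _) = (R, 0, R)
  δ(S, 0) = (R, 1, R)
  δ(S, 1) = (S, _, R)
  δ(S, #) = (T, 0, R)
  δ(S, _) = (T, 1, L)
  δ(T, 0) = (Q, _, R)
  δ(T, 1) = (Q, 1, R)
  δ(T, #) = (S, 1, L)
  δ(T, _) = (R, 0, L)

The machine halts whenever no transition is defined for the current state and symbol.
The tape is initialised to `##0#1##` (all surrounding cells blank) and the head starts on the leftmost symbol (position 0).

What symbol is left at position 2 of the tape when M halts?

state=P head=0 tape=_[#]#0#1##   (P,#)→(R,#,L)
state=R head=-1 tape=[_]##0#1##   (R,_)→(R,0,R)
state=R head=0 tape=0[#]#0#1##   (R,#)→(S,_,R)
state=S head=1 tape=0_[#]0#1##   (S,#)→(T,0,R)
state=T head=2 tape=0_0[0]#1##   (T,0)→(Q,_,R)
state=Q head=3 tape=0_0_[#]1##   (Q,#)→(S,1,L)
state=S head=2 tape=0_0[_]11##   (S,_)→(T,1,L)
state=T head=1 tape=0_[0]111##   (T,0)→(Q,_,R)
state=Q head=2 tape=0__[1]11##
Cell 2 holds 1 when M halts.

1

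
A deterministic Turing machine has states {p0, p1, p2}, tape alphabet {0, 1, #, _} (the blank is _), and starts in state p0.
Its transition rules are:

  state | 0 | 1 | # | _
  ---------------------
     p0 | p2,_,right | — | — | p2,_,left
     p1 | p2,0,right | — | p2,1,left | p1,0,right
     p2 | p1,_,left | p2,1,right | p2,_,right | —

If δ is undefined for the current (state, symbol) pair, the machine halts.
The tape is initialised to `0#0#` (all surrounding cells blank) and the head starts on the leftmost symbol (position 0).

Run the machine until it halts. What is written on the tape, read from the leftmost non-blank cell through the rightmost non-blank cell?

0_1

p0 | [0]#0#   read 0 → write _, move right, go to p2
p2 | _[#]0#   read # → write _, move right, go to p2
p2 | __[0]#   read 0 → write _, move left, go to p1
p1 | _[_]_#   read _ → write 0, move right, go to p1
p1 | _0[_]#   read _ → write 0, move right, go to p1
p1 | _00[#]   read # → write 1, move left, go to p2
p2 | _0[0]1   read 0 → write _, move left, go to p1
p1 | _[0]_1   read 0 → write 0, move right, go to p2
p2 | _0[_]1
The non-blank tape span at halt is 0_1.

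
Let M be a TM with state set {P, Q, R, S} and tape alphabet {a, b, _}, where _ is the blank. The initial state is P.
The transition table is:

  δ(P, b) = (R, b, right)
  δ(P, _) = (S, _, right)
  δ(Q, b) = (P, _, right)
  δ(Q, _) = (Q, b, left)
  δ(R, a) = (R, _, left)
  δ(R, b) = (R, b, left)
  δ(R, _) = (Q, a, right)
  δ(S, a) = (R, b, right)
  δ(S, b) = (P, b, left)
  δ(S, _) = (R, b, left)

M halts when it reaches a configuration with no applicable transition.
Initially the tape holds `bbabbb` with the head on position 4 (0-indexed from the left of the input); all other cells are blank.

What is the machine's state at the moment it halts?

Q

P | _bbab[b]b__   read b → write b, move right, go to R
R | _bbabb[b]__   read b → write b, move left, go to R
R | _bbab[b]b__   read b → write b, move left, go to R
R | _bba[b]bb__   read b → write b, move left, go to R
R | _bb[a]bbb__   read a → write _, move left, go to R
R | _b[b]_bbb__   read b → write b, move left, go to R
R | _[b]b_bbb__   read b → write b, move left, go to R
R | [_]bb_bbb__   read _ → write a, move right, go to Q
Q | a[b]b_bbb__   read b → write _, move right, go to P
P | a_[b]_bbb__   read b → write b, move right, go to R
R | a_b[_]bbb__   read _ → write a, move right, go to Q
Q | a_ba[b]bb__   read b → write _, move right, go to P
P | a_ba_[b]b__   read b → write b, move right, go to R
R | a_ba_b[b]__   read b → write b, move left, go to R
R | a_ba_[b]b__   read b → write b, move left, go to R
R | a_ba[_]bb__   read _ → write a, move right, go to Q
Q | a_baa[b]b__   read b → write _, move right, go to P
P | a_baa_[b]__   read b → write b, move right, go to R
R | a_baa_b[_]_   read _ → write a, move right, go to Q
Q | a_baa_ba[_]   read _ → write b, move left, go to Q
Q | a_baa_b[a]b
No transition is defined for (Q, a); M halts in state Q.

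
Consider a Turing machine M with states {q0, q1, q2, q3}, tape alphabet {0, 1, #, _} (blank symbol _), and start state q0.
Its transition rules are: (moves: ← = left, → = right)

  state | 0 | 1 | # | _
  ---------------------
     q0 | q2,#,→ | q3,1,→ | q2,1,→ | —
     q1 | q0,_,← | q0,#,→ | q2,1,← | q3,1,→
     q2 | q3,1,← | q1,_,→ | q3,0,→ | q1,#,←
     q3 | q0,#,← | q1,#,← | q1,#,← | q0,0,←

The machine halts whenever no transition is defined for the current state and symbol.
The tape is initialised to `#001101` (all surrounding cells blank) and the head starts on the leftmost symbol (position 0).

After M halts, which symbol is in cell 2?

state=q0 head=0 tape=_[#]001101   (q0,#)→(q2,1,→)
state=q2 head=1 tape=_1[0]01101   (q2,0)→(q3,1,←)
state=q3 head=0 tape=_[1]101101   (q3,1)→(q1,#,←)
state=q1 head=-1 tape=[_]#101101   (q1,_)→(q3,1,→)
state=q3 head=0 tape=1[#]101101   (q3,#)→(q1,#,←)
state=q1 head=-1 tape=[1]#101101   (q1,1)→(q0,#,→)
state=q0 head=0 tape=#[#]101101   (q0,#)→(q2,1,→)
state=q2 head=1 tape=#1[1]01101   (q2,1)→(q1,_,→)
state=q1 head=2 tape=#1_[0]1101   (q1,0)→(q0,_,←)
state=q0 head=1 tape=#1[_]_1101
Cell 2 holds _ when M halts.

_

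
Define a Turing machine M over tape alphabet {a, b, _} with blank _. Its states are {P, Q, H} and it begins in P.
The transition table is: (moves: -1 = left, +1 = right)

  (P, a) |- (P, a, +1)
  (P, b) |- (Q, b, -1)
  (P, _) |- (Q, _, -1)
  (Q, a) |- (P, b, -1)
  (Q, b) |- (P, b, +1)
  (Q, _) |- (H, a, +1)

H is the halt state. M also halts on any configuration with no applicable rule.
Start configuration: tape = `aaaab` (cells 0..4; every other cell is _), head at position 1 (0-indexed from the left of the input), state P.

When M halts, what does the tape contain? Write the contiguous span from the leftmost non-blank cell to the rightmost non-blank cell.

P | __a[a]aab   read a → write a, move +1, go to P
P | __aa[a]ab   read a → write a, move +1, go to P
P | __aaa[a]b   read a → write a, move +1, go to P
P | __aaaa[b]   read b → write b, move -1, go to Q
Q | __aaa[a]b   read a → write b, move -1, go to P
P | __aa[a]bb   read a → write a, move +1, go to P
P | __aaa[b]b   read b → write b, move -1, go to Q
Q | __aa[a]bb   read a → write b, move -1, go to P
P | __a[a]bbb   read a → write a, move +1, go to P
P | __aa[b]bb   read b → write b, move -1, go to Q
Q | __a[a]bbb   read a → write b, move -1, go to P
P | __[a]bbbb   read a → write a, move +1, go to P
P | __a[b]bbb   read b → write b, move -1, go to Q
Q | __[a]bbbb   read a → write b, move -1, go to P
P | _[_]bbbbb   read _ → write _, move -1, go to Q
Q | [_]_bbbbb   read _ → write a, move +1, go to H
H | a[_]bbbbb
The non-blank tape span at halt is a_bbbbb.

a_bbbbb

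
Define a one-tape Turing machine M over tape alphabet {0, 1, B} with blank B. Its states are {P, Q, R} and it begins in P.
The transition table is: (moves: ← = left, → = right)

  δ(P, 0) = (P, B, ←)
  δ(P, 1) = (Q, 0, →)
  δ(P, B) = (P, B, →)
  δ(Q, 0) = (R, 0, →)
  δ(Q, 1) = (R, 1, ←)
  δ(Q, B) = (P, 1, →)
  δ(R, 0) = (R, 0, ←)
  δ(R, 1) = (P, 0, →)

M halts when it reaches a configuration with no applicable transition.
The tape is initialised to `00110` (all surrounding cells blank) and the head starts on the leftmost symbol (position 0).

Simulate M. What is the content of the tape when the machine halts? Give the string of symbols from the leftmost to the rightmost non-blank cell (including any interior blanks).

state=P head=0 tape=B[0]0110   (P,0)→(P,B,←)
state=P head=-1 tape=[B]B0110   (P,B)→(P,B,→)
state=P head=0 tape=B[B]0110   (P,B)→(P,B,→)
state=P head=1 tape=BB[0]110   (P,0)→(P,B,←)
state=P head=0 tape=B[B]B110   (P,B)→(P,B,→)
state=P head=1 tape=BB[B]110   (P,B)→(P,B,→)
state=P head=2 tape=BBB[1]10   (P,1)→(Q,0,→)
state=Q head=3 tape=BBB0[1]0   (Q,1)→(R,1,←)
state=R head=2 tape=BBB[0]10   (R,0)→(R,0,←)
state=R head=1 tape=BB[B]010
The non-blank tape span at halt is 010.

010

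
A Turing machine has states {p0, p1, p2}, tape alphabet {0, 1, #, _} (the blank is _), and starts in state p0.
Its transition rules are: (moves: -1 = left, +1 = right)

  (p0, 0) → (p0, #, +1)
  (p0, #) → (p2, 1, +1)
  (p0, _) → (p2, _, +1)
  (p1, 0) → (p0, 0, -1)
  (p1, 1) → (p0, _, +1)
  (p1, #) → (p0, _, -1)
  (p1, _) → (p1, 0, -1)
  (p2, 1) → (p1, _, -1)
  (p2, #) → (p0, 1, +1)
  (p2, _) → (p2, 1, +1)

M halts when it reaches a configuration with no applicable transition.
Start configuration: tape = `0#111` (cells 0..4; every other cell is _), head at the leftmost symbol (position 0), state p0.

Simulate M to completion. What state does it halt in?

p0 | _[0]#111   read 0 → write #, move +1, go to p0
p0 | _#[#]111   read # → write 1, move +1, go to p2
p2 | _#1[1]11   read 1 → write _, move -1, go to p1
p1 | _#[1]_11   read 1 → write _, move +1, go to p0
p0 | _#_[_]11   read _ → write _, move +1, go to p2
p2 | _#__[1]1   read 1 → write _, move -1, go to p1
p1 | _#_[_]_1   read _ → write 0, move -1, go to p1
p1 | _#[_]0_1   read _ → write 0, move -1, go to p1
p1 | _[#]00_1   read # → write _, move -1, go to p0
p0 | [_]_00_1   read _ → write _, move +1, go to p2
p2 | _[_]00_1   read _ → write 1, move +1, go to p2
p2 | _1[0]0_1
No transition is defined for (p2, 0); M halts in state p2.

p2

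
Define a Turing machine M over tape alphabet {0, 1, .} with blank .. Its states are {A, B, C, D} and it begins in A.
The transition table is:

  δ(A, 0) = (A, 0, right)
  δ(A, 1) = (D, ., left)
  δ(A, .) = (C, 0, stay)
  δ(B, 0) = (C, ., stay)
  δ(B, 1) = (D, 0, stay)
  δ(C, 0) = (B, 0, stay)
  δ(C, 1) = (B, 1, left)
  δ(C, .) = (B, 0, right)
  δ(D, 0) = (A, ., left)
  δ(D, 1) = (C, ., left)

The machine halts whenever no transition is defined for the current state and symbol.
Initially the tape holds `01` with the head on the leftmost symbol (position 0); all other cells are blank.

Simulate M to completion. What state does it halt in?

A | .[0]1   read 0 → write 0, move right, go to A
A | .0[1]   read 1 → write ., move left, go to D
D | .[0].   read 0 → write ., move left, go to A
A | [.]..   read . → write 0, move stay, go to C
C | [0]..   read 0 → write 0, move stay, go to B
B | [0]..   read 0 → write ., move stay, go to C
C | [.]..   read . → write 0, move right, go to B
B | 0[.].
No transition is defined for (B, .); M halts in state B.

B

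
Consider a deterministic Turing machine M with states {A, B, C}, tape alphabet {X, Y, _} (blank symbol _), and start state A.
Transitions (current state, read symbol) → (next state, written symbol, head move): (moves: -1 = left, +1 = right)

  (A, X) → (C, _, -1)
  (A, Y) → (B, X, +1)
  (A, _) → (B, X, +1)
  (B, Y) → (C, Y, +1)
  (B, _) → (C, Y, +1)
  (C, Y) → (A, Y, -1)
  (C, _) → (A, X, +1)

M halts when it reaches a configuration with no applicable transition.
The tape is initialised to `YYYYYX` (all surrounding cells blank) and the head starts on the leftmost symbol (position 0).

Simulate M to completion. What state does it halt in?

C

A | [Y]YYYYX   read Y → write X, move +1, go to B
B | X[Y]YYYX   read Y → write Y, move +1, go to C
C | XY[Y]YYX   read Y → write Y, move -1, go to A
A | X[Y]YYYX   read Y → write X, move +1, go to B
B | XX[Y]YYX   read Y → write Y, move +1, go to C
C | XXY[Y]YX   read Y → write Y, move -1, go to A
A | XX[Y]YYX   read Y → write X, move +1, go to B
B | XXX[Y]YX   read Y → write Y, move +1, go to C
C | XXXY[Y]X   read Y → write Y, move -1, go to A
A | XXX[Y]YX   read Y → write X, move +1, go to B
B | XXXX[Y]X   read Y → write Y, move +1, go to C
C | XXXXY[X]
No transition is defined for (C, X); M halts in state C.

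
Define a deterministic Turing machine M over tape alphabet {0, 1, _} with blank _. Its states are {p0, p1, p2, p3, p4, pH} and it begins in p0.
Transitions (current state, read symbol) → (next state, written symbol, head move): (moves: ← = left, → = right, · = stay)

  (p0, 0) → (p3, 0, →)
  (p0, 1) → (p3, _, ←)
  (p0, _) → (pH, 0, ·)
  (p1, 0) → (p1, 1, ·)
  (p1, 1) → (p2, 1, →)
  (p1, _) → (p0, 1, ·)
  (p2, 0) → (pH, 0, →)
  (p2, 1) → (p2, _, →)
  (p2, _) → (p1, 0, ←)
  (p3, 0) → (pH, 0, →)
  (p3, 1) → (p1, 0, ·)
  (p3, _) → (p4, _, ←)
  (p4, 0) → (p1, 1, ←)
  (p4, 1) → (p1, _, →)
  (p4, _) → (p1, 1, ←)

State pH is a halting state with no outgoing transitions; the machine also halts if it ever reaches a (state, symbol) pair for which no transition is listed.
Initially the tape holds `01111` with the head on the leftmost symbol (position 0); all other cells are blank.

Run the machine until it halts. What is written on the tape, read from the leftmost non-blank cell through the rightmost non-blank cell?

state=p0 head=0 tape=[0]1111_   (p0,0)→(p3,0,→)
state=p3 head=1 tape=0[1]111_   (p3,1)→(p1,0,·)
state=p1 head=1 tape=0[0]111_   (p1,0)→(p1,1,·)
state=p1 head=1 tape=0[1]111_   (p1,1)→(p2,1,→)
state=p2 head=2 tape=01[1]11_   (p2,1)→(p2,_,→)
state=p2 head=3 tape=01_[1]1_   (p2,1)→(p2,_,→)
state=p2 head=4 tape=01__[1]_   (p2,1)→(p2,_,→)
state=p2 head=5 tape=01___[_]   (p2,_)→(p1,0,←)
state=p1 head=4 tape=01__[_]0   (p1,_)→(p0,1,·)
state=p0 head=4 tape=01__[1]0   (p0,1)→(p3,_,←)
state=p3 head=3 tape=01_[_]_0   (p3,_)→(p4,_,←)
state=p4 head=2 tape=01[_]__0   (p4,_)→(p1,1,←)
state=p1 head=1 tape=0[1]1__0   (p1,1)→(p2,1,→)
state=p2 head=2 tape=01[1]__0   (p2,1)→(p2,_,→)
state=p2 head=3 tape=01_[_]_0   (p2,_)→(p1,0,←)
state=p1 head=2 tape=01[_]0_0   (p1,_)→(p0,1,·)
state=p0 head=2 tape=01[1]0_0   (p0,1)→(p3,_,←)
state=p3 head=1 tape=0[1]_0_0   (p3,1)→(p1,0,·)
state=p1 head=1 tape=0[0]_0_0   (p1,0)→(p1,1,·)
state=p1 head=1 tape=0[1]_0_0   (p1,1)→(p2,1,→)
state=p2 head=2 tape=01[_]0_0   (p2,_)→(p1,0,←)
state=p1 head=1 tape=0[1]00_0   (p1,1)→(p2,1,→)
state=p2 head=2 tape=01[0]0_0   (p2,0)→(pH,0,→)
state=pH head=3 tape=010[0]_0
The non-blank tape span at halt is 0100_0.

0100_0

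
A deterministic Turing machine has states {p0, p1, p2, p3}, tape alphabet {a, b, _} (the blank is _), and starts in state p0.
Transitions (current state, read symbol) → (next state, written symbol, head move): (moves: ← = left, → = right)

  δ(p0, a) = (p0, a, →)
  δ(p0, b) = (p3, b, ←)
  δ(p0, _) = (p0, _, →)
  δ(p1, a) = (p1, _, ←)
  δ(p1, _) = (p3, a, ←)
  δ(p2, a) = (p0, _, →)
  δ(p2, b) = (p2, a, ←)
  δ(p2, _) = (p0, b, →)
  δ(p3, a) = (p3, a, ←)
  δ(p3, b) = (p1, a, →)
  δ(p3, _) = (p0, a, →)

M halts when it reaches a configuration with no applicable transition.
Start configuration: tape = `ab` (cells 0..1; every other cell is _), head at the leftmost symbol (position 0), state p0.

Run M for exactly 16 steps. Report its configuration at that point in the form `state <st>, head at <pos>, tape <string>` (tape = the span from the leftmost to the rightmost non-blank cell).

state p0, head at -2, tape aaaab

p0 | ___[a]b   read a → write a, move →, go to p0
p0 | ___a[b]   read b → write b, move ←, go to p3
p3 | ___[a]b   read a → write a, move ←, go to p3
p3 | __[_]ab   read _ → write a, move →, go to p0
p0 | __a[a]b   read a → write a, move →, go to p0
p0 | __aa[b]   read b → write b, move ←, go to p3
p3 | __a[a]b   read a → write a, move ←, go to p3
p3 | __[a]ab   read a → write a, move ←, go to p3
p3 | _[_]aab   read _ → write a, move →, go to p0
p0 | _a[a]ab   read a → write a, move →, go to p0
p0 | _aa[a]b   read a → write a, move →, go to p0
p0 | _aaa[b]   read b → write b, move ←, go to p3
p3 | _aa[a]b   read a → write a, move ←, go to p3
p3 | _a[a]ab   read a → write a, move ←, go to p3
p3 | _[a]aab   read a → write a, move ←, go to p3
p3 | [_]aaab   read _ → write a, move →, go to p0
p0 | a[a]aab
After 16 steps: state p0, head at -2, tape aaaab.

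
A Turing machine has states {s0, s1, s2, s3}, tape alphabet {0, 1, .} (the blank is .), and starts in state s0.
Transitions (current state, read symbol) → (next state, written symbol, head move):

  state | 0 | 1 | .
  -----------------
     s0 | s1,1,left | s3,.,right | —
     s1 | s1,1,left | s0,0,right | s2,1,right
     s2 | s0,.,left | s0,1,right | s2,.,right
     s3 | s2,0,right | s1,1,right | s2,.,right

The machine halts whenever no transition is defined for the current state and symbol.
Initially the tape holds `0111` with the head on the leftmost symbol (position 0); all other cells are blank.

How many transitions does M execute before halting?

6

state=s0 head=0 tape=.[0]111.   (s0,0)→(s1,1,left)
state=s1 head=-1 tape=[.]1111.   (s1,.)→(s2,1,right)
state=s2 head=0 tape=1[1]111.   (s2,1)→(s0,1,right)
state=s0 head=1 tape=11[1]11.   (s0,1)→(s3,.,right)
state=s3 head=2 tape=11.[1]1.   (s3,1)→(s1,1,right)
state=s1 head=3 tape=11.1[1].   (s1,1)→(s0,0,right)
state=s0 head=4 tape=11.10[.]
M halts after 6 transitions.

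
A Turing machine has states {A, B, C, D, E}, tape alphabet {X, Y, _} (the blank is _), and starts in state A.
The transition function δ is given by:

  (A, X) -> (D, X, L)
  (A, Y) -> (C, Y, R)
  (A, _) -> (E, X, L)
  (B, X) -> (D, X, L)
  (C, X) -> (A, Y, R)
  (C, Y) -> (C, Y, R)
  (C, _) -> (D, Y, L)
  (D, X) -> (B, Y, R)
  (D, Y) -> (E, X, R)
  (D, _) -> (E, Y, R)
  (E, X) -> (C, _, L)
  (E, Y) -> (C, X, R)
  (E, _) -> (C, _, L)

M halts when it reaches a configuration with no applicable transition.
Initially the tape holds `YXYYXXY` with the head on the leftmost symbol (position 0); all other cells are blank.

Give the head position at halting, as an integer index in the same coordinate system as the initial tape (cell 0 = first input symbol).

A | [Y]XYYXXY__   read Y → write Y, move R, go to C
C | Y[X]YYXXY__   read X → write Y, move R, go to A
A | YY[Y]YXXY__   read Y → write Y, move R, go to C
C | YYY[Y]XXY__   read Y → write Y, move R, go to C
C | YYYY[X]XY__   read X → write Y, move R, go to A
A | YYYYY[X]Y__   read X → write X, move L, go to D
D | YYYY[Y]XY__   read Y → write X, move R, go to E
E | YYYYX[X]Y__   read X → write _, move L, go to C
C | YYYY[X]_Y__   read X → write Y, move R, go to A
A | YYYYY[_]Y__   read _ → write X, move L, go to E
E | YYYY[Y]XY__   read Y → write X, move R, go to C
C | YYYYX[X]Y__   read X → write Y, move R, go to A
A | YYYYXY[Y]__   read Y → write Y, move R, go to C
C | YYYYXYY[_]_   read _ → write Y, move L, go to D
D | YYYYXY[Y]Y_   read Y → write X, move R, go to E
E | YYYYXYX[Y]_   read Y → write X, move R, go to C
C | YYYYXYXX[_]   read _ → write Y, move L, go to D
D | YYYYXYX[X]Y   read X → write Y, move R, go to B
B | YYYYXYXY[Y]
At halt the head is at cell 8.

8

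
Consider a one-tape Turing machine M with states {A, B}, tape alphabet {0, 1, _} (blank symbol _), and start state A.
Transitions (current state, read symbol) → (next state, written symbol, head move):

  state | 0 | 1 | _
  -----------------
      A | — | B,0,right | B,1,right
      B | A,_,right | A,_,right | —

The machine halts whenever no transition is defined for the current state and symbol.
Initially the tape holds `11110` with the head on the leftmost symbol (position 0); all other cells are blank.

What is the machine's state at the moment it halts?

A

state=A head=0 tape=[1]1110   (A,1)→(B,0,right)
state=B head=1 tape=0[1]110   (B,1)→(A,_,right)
state=A head=2 tape=0_[1]10   (A,1)→(B,0,right)
state=B head=3 tape=0_0[1]0   (B,1)→(A,_,right)
state=A head=4 tape=0_0_[0]
No transition is defined for (A, 0); M halts in state A.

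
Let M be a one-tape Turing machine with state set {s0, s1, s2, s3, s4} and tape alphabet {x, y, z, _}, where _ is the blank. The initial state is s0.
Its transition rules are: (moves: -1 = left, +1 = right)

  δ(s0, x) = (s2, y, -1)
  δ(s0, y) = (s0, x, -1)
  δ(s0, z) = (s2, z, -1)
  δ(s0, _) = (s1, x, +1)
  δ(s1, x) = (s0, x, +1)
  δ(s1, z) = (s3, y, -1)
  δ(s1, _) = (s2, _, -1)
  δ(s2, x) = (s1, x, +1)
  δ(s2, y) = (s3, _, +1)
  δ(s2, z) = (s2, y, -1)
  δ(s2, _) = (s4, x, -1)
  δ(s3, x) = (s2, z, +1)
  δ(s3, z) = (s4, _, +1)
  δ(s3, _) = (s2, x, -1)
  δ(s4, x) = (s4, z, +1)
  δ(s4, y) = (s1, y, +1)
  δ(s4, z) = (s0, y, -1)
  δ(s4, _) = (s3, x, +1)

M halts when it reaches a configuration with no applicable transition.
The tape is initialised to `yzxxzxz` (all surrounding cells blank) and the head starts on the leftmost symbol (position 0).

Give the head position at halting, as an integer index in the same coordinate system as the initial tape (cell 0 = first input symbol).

s0 | ___[y]zxxzxz   read y → write x, move -1, go to s0
s0 | __[_]xzxxzxz   read _ → write x, move +1, go to s1
s1 | __x[x]zxxzxz   read x → write x, move +1, go to s0
s0 | __xx[z]xxzxz   read z → write z, move -1, go to s2
s2 | __x[x]zxxzxz   read x → write x, move +1, go to s1
s1 | __xx[z]xxzxz   read z → write y, move -1, go to s3
s3 | __x[x]yxxzxz   read x → write z, move +1, go to s2
s2 | __xz[y]xxzxz   read y → write _, move +1, go to s3
s3 | __xz_[x]xzxz   read x → write z, move +1, go to s2
s2 | __xz_z[x]zxz   read x → write x, move +1, go to s1
s1 | __xz_zx[z]xz   read z → write y, move -1, go to s3
s3 | __xz_z[x]yxz   read x → write z, move +1, go to s2
s2 | __xz_zz[y]xz   read y → write _, move +1, go to s3
s3 | __xz_zz_[x]z   read x → write z, move +1, go to s2
s2 | __xz_zz_z[z]   read z → write y, move -1, go to s2
s2 | __xz_zz_[z]y   read z → write y, move -1, go to s2
s2 | __xz_zz[_]yy   read _ → write x, move -1, go to s4
s4 | __xz_z[z]xyy   read z → write y, move -1, go to s0
s0 | __xz_[z]yxyy   read z → write z, move -1, go to s2
s2 | __xz[_]zyxyy   read _ → write x, move -1, go to s4
s4 | __x[z]xzyxyy   read z → write y, move -1, go to s0
s0 | __[x]yxzyxyy   read x → write y, move -1, go to s2
s2 | _[_]yyxzyxyy   read _ → write x, move -1, go to s4
s4 | [_]xyyxzyxyy   read _ → write x, move +1, go to s3
s3 | x[x]yyxzyxyy   read x → write z, move +1, go to s2
s2 | xz[y]yxzyxyy   read y → write _, move +1, go to s3
s3 | xz_[y]xzyxyy
At halt the head is at cell 0.

0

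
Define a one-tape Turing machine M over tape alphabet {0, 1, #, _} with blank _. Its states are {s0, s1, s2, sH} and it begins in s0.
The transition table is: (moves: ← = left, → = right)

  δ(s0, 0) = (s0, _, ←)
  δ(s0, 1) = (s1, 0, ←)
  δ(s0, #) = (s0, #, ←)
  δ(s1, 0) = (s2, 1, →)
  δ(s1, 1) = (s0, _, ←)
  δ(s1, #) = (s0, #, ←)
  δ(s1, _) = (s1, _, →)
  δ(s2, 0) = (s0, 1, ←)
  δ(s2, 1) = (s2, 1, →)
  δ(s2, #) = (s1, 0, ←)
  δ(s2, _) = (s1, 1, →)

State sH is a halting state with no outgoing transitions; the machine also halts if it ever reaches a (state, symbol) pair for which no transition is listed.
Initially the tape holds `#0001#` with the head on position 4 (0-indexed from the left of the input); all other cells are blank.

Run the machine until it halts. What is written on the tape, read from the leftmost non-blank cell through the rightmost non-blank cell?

#0111#

s0 | _#000[1]#   read 1 → write 0, move ←, go to s1
s1 | _#00[0]0#   read 0 → write 1, move →, go to s2
s2 | _#001[0]#   read 0 → write 1, move ←, go to s0
s0 | _#00[1]1#   read 1 → write 0, move ←, go to s1
s1 | _#0[0]01#   read 0 → write 1, move →, go to s2
s2 | _#01[0]1#   read 0 → write 1, move ←, go to s0
s0 | _#0[1]11#   read 1 → write 0, move ←, go to s1
s1 | _#[0]011#   read 0 → write 1, move →, go to s2
s2 | _#1[0]11#   read 0 → write 1, move ←, go to s0
s0 | _#[1]111#   read 1 → write 0, move ←, go to s1
s1 | _[#]0111#   read # → write #, move ←, go to s0
s0 | [_]#0111#
The non-blank tape span at halt is #0111#.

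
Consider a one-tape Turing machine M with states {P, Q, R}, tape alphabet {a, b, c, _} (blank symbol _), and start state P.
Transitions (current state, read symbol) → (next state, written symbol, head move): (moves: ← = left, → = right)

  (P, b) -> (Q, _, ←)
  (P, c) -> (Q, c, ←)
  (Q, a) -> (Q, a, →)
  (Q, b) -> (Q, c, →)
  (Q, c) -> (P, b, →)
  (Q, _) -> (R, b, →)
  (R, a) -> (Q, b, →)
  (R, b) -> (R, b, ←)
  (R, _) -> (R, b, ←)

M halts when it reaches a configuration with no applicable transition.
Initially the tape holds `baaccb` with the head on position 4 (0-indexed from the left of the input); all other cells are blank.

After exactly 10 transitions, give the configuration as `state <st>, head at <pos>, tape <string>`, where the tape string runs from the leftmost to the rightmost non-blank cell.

state R, head at 4, tape baaccbb

P | baac[c]b_   read c → write c, move ←, go to Q
Q | baa[c]cb_   read c → write b, move →, go to P
P | baab[c]b_   read c → write c, move ←, go to Q
Q | baa[b]cb_   read b → write c, move →, go to Q
Q | baac[c]b_   read c → write b, move →, go to P
P | baacb[b]_   read b → write _, move ←, go to Q
Q | baac[b]__   read b → write c, move →, go to Q
Q | baacc[_]_   read _ → write b, move →, go to R
R | baaccb[_]   read _ → write b, move ←, go to R
R | baacc[b]b   read b → write b, move ←, go to R
R | baac[c]bb
After 10 steps: state R, head at 4, tape baaccbb.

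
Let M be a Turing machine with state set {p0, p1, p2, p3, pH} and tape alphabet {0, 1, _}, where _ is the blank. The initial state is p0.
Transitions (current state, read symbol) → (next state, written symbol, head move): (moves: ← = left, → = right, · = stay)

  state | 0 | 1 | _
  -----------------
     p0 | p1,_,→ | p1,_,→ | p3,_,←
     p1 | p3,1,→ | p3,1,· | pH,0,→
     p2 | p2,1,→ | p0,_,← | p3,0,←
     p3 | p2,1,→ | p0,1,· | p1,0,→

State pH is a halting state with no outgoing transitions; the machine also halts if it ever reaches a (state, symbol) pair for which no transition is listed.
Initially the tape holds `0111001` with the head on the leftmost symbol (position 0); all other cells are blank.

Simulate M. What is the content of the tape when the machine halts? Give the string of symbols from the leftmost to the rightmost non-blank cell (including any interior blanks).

1_0

p0 | [0]111001_   read 0 → write _, move →, go to p1
p1 | _[1]11001_   read 1 → write 1, move ·, go to p3
p3 | _[1]11001_   read 1 → write 1, move ·, go to p0
p0 | _[1]11001_   read 1 → write _, move →, go to p1
p1 | __[1]1001_   read 1 → write 1, move ·, go to p3
p3 | __[1]1001_   read 1 → write 1, move ·, go to p0
p0 | __[1]1001_   read 1 → write _, move →, go to p1
p1 | ___[1]001_   read 1 → write 1, move ·, go to p3
p3 | ___[1]001_   read 1 → write 1, move ·, go to p0
p0 | ___[1]001_   read 1 → write _, move →, go to p1
p1 | ____[0]01_   read 0 → write 1, move →, go to p3
p3 | ____1[0]1_   read 0 → write 1, move →, go to p2
p2 | ____11[1]_   read 1 → write _, move ←, go to p0
p0 | ____1[1]__   read 1 → write _, move →, go to p1
p1 | ____1_[_]_   read _ → write 0, move →, go to pH
pH | ____1_0[_]
The non-blank tape span at halt is 1_0.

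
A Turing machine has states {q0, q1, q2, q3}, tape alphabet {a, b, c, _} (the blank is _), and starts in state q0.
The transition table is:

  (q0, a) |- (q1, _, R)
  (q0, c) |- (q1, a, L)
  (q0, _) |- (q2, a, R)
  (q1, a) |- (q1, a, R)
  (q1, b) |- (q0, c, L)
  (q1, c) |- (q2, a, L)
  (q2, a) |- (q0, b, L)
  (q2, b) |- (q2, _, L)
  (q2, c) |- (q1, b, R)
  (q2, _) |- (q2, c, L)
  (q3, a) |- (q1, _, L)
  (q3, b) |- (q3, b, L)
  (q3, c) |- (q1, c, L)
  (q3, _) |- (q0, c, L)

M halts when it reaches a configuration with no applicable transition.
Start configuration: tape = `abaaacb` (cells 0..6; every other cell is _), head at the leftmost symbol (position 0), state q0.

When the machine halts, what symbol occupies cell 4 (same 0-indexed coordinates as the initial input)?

state=q0 head=0 tape=[a]baaacb   (q0,a)→(q1,_,R)
state=q1 head=1 tape=_[b]aaacb   (q1,b)→(q0,c,L)
state=q0 head=0 tape=[_]caaacb   (q0,_)→(q2,a,R)
state=q2 head=1 tape=a[c]aaacb   (q2,c)→(q1,b,R)
state=q1 head=2 tape=ab[a]aacb   (q1,a)→(q1,a,R)
state=q1 head=3 tape=aba[a]acb   (q1,a)→(q1,a,R)
state=q1 head=4 tape=abaa[a]cb   (q1,a)→(q1,a,R)
state=q1 head=5 tape=abaaa[c]b   (q1,c)→(q2,a,L)
state=q2 head=4 tape=abaa[a]ab   (q2,a)→(q0,b,L)
state=q0 head=3 tape=aba[a]bab   (q0,a)→(q1,_,R)
state=q1 head=4 tape=aba_[b]ab   (q1,b)→(q0,c,L)
state=q0 head=3 tape=aba[_]cab   (q0,_)→(q2,a,R)
state=q2 head=4 tape=abaa[c]ab   (q2,c)→(q1,b,R)
state=q1 head=5 tape=abaab[a]b   (q1,a)→(q1,a,R)
state=q1 head=6 tape=abaaba[b]   (q1,b)→(q0,c,L)
state=q0 head=5 tape=abaab[a]c   (q0,a)→(q1,_,R)
state=q1 head=6 tape=abaab_[c]   (q1,c)→(q2,a,L)
state=q2 head=5 tape=abaab[_]a   (q2,_)→(q2,c,L)
state=q2 head=4 tape=abaa[b]ca   (q2,b)→(q2,_,L)
state=q2 head=3 tape=aba[a]_ca   (q2,a)→(q0,b,L)
state=q0 head=2 tape=ab[a]b_ca   (q0,a)→(q1,_,R)
state=q1 head=3 tape=ab_[b]_ca   (q1,b)→(q0,c,L)
state=q0 head=2 tape=ab[_]c_ca   (q0,_)→(q2,a,R)
state=q2 head=3 tape=aba[c]_ca   (q2,c)→(q1,b,R)
state=q1 head=4 tape=abab[_]ca
Cell 4 holds _ when M halts.

_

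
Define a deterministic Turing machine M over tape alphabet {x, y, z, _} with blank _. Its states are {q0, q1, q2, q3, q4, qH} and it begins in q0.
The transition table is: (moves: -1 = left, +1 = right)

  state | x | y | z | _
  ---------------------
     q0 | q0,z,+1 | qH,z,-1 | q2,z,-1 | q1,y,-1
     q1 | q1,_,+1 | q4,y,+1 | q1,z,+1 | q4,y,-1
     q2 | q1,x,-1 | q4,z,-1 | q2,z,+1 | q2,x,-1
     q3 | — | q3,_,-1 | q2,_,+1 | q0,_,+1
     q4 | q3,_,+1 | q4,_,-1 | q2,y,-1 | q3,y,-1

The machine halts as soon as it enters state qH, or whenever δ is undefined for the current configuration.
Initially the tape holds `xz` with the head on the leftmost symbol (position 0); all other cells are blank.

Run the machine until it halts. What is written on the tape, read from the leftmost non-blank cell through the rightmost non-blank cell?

state=q0 head=0 tape=_[x]z__   (q0,x)→(q0,z,+1)
state=q0 head=1 tape=_z[z]__   (q0,z)→(q2,z,-1)
state=q2 head=0 tape=_[z]z__   (q2,z)→(q2,z,+1)
state=q2 head=1 tape=_z[z]__   (q2,z)→(q2,z,+1)
state=q2 head=2 tape=_zz[_]_   (q2,_)→(q2,x,-1)
state=q2 head=1 tape=_z[z]x_   (q2,z)→(q2,z,+1)
state=q2 head=2 tape=_zz[x]_   (q2,x)→(q1,x,-1)
state=q1 head=1 tape=_z[z]x_   (q1,z)→(q1,z,+1)
state=q1 head=2 tape=_zz[x]_   (q1,x)→(q1,_,+1)
state=q1 head=3 tape=_zz_[_]   (q1,_)→(q4,y,-1)
state=q4 head=2 tape=_zz[_]y   (q4,_)→(q3,y,-1)
state=q3 head=1 tape=_z[z]yy   (q3,z)→(q2,_,+1)
state=q2 head=2 tape=_z_[y]y   (q2,y)→(q4,z,-1)
state=q4 head=1 tape=_z[_]zy   (q4,_)→(q3,y,-1)
state=q3 head=0 tape=_[z]yzy   (q3,z)→(q2,_,+1)
state=q2 head=1 tape=__[y]zy   (q2,y)→(q4,z,-1)
state=q4 head=0 tape=_[_]zzy   (q4,_)→(q3,y,-1)
state=q3 head=-1 tape=[_]yzzy   (q3,_)→(q0,_,+1)
state=q0 head=0 tape=_[y]zzy   (q0,y)→(qH,z,-1)
state=qH head=-1 tape=[_]zzzy
The non-blank tape span at halt is zzzy.

zzzy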